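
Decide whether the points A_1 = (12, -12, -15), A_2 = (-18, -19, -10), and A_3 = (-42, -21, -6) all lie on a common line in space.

A_1A_2 = (-30, -7, 5), A_1A_3 = (-54, -9, 9).
A_1A_2 × A_1A_3 = (-18, 0, -108).
The cross product is nonzero, so the points do not lie on one line.

No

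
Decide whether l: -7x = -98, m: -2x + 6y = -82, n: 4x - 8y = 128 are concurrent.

Yes

Lines aᵢx + bᵢy = cᵢ with pairwise distinct directions are concurrent exactly when det[aᵢ bᵢ cᵢ] = 0.
Here the determinant is 0.
It vanishes, so the lines are concurrent at (14, -9).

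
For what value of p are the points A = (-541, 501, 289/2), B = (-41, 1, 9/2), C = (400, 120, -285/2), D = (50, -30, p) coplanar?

Normal to plane ABC: n = (90160, 11760, 280000); plane equation n·P = -2424800.
Requiring n·D = -2424800: (280000)p + (4155200) = -2424800.
So p = -47/2.

-47/2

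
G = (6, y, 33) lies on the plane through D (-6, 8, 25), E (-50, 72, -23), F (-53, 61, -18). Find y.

0

A normal to the plane is n = DE × DF = (-208, 364, 676).
G lies in the plane iff n · DG = 0.
This gives (364)y + (0) = 0, so y = 0.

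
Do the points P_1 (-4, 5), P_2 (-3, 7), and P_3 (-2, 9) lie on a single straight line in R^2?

P_1P_2 = (1, 2), P_1P_3 = (2, 4).
Twice the signed area of △P_1P_2P_3 is (1)(4) − (2)(2) = 0.
The triangle is degenerate (zero area), so the points are collinear.

Yes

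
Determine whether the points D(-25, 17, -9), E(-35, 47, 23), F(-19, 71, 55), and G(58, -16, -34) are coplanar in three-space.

No

The four points are coplanar iff the 3×3 determinant with rows DE, DF, DG is zero.
Rows: (-10, 30, 32), (6, 54, 64), (83, -33, -25).
Expanding along the first row: (-10)(762) − (30)(-5462) + (32)(-4680) = 6480.
Nonzero ⇒ not coplanar.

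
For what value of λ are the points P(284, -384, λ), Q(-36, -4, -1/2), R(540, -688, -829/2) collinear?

Direction QR = (576, -684, -414). From the x-coordinate of P, the parameter along the line is τ = (284 − (-36))/576 = 5/9.
Then λ = (-1/2) + 5/9·(-414) = -461/2.

-461/2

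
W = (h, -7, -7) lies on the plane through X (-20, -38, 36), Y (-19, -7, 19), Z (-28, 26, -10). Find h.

-43

The plane through X, Y, Z has equation −338x + 182y + 312z = 11076.
Substituting W: (-338)h + (-3458) = 11076, so h = -43.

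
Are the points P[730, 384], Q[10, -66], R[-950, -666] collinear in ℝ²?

Yes

PQ = (-720, -450), PR = (-1680, -1050).
Twice the signed area of △PQR is (-720)(-1050) − (-450)(-1680) = 0.
The triangle is degenerate (zero area), so the points are collinear.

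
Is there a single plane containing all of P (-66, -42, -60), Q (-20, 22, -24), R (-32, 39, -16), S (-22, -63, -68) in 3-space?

Yes

A normal to the plane through P, Q, R is n = PQ × PR = (-100, -800, 1550).
The plane has equation n·X = -52800. For S: n·S = -52800.
Equal, so S lies in the plane and all four are coplanar.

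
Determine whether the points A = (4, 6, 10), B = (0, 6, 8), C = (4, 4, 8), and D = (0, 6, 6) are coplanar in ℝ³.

No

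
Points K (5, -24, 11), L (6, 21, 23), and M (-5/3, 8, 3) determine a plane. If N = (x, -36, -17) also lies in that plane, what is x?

-19/3

Coplanarity requires KL · (KM × KN) = 0.
KL = (1, 45, 12), KM = (-20/3, 32, -8); the triple product is linear in x with coefficient -744 and constant term -4712.
Setting it to zero: x = -19/3.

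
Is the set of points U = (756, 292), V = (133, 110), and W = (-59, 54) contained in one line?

No

UV = (-623, -182), UW = (-815, -238).
If collinear, UW would be a scalar multiple of UV. But (-623)·(-238) ≠ (-182)·(-815) (difference -56), so they are not parallel; the points are not collinear.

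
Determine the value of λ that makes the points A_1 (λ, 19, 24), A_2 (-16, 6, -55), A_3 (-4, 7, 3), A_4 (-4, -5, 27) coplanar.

5

The points are coplanar iff A_1A_2 · (A_1A_3 × A_1A_4) = 0.
Expanding, this is linear in λ: (-720)λ + (3600) = 0.
So λ = 5.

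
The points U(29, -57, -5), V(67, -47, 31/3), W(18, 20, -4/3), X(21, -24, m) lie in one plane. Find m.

-14/3

Normal to plane UVW: n = (-1144, -308, 3036); plane equation n·P = -30800.
Requiring n·X = -30800: (3036)m + (-16632) = -30800.
So m = -14/3.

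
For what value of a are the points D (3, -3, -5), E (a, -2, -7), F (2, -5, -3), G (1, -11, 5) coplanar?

5/2

Coplanarity ⇔ det[DE; DF; DG] = 0.
Expanding, this is linear in a: (-4)a + (10) = 0.
So a = 5/2.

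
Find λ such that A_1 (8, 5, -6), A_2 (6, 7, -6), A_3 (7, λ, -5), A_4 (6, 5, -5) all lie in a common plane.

4

The points are coplanar iff A_1A_2 · (A_1A_3 × A_1A_4) = 0.
Expanding, this is linear in λ: (-2)λ + (8) = 0.
So λ = 4.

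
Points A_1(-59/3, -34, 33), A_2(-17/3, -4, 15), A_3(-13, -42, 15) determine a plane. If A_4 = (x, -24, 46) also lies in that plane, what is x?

Coplanarity requires A_1A_2 · (A_1A_3 × A_1A_4) = 0.
A_1A_2 = (14, 30, -18), A_1A_3 = (20/3, -8, -18); the triple product is linear in x with coefficient -684 and constant term -16188.
Setting it to zero: x = -71/3.

-71/3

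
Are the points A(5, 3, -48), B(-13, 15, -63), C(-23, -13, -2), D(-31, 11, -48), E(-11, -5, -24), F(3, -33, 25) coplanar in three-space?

The plane through A, B, C has normal n = AB × AC = (312, 1248, 624) and equation n·P = -24648.
Checking the remaining points: n·D = -25896, n·E = -24648, n·F = -24648.
Since n·D = -25896 ≠ -24648, D is off the plane and the points are not all coplanar.

No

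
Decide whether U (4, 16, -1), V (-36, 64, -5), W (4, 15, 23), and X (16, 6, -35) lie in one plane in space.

The four points are coplanar iff the 3×3 determinant with rows UV, UW, UX is zero.
Rows: (-40, 48, -4), (0, -1, 24), (12, -10, -34).
Expanding along the first row: (-40)(274) − (48)(-288) + (-4)(12) = 2816.
Nonzero ⇒ not coplanar.

No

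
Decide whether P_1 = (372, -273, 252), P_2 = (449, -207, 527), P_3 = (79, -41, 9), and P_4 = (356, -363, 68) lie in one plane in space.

With P_1 as base: P_1P_2 = (77, 66, 275), P_1P_3 = (-293, 232, -243), P_1P_4 = (-16, -90, -184).
P_1P_3 × P_1P_4 = (-64558, -50024, 30082).
P_1P_2 · (P_1P_3 × P_1P_4) = 0.
The scalar triple product vanishes, so the four points are coplanar.

Yes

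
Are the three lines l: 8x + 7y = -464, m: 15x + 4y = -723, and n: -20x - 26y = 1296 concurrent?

No

The three lines meet at one point iff the augmented coefficient matrix [aᵢ bᵢ cᵢ] has rank < 3, i.e. its determinant vanishes.
Here the determinant is 68.
Nonzero, so no common point exists.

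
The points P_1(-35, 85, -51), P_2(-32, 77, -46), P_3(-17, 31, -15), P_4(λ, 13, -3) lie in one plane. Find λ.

-11

Coplanarity ⇔ det[P_1P_2; P_1P_3; P_1P_4] = 0.
Expanding, this is linear in λ: (-18)λ + (-198) = 0.
So λ = -11.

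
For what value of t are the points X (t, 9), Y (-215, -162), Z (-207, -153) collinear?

-63

Collinearity: (X − Y) must be parallel to (Z − Y) = (8, 9).
Cross-multiplying the components: (t − (-215))·(9) = (171)·(8).
Solving gives t = -63.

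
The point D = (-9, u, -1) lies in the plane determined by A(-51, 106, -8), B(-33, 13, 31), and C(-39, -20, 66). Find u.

A normal to the plane is n = AB × AC = (-1968, -864, -1152).
D lies in the plane iff n · AD = 0.
This gives (-864)u + (864) = 0, so u = 1.

1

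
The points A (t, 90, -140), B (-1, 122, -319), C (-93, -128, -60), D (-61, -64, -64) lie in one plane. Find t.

7

Coplanarity ⇔ det[AB; AC; AD] = 0.
Expanding, this is linear in t: (15576)t + (-109032) = 0.
So t = 7.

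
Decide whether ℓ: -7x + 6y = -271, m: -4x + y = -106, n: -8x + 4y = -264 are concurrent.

No

Lines aᵢx + bᵢy = cᵢ with pairwise distinct directions are concurrent exactly when det[aᵢ bᵢ cᵢ] = 0.
Here the determinant is -200.
Nonzero, so no common point exists.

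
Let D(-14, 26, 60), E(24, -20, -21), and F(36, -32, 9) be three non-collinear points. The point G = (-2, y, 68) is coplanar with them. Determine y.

13

A normal to the plane is n = DE × DF = (-2352, -2112, 96).
G lies in the plane iff n · DG = 0.
This gives (-2112)y + (27456) = 0, so y = 13.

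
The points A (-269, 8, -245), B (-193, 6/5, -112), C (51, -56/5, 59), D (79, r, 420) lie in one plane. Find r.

-126/5

The points are coplanar iff AB · (AC × AD) = 0.
Expanding, this is linear in r: (19456)r + (2451456/5) = 0.
So r = -126/5.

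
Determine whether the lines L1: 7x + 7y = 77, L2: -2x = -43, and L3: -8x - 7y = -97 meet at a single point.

Lines aᵢx + bᵢy = cᵢ with pairwise distinct directions are concurrent exactly when det[aᵢ bᵢ cᵢ] = 0.
Here the determinant is 21.
Nonzero, so no common point exists.

No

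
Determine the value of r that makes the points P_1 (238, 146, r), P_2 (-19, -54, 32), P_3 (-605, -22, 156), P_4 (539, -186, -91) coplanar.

-12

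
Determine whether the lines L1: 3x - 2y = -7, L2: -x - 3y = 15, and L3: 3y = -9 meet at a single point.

No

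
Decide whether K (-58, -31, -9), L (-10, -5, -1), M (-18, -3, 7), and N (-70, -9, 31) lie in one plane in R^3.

Yes

With K as base: KL = (48, 26, 8), KM = (40, 28, 16), KN = (-12, 22, 40).
KM × KN = (768, -1792, 1216).
KL · (KM × KN) = 0.
The scalar triple product vanishes, so the four points are coplanar.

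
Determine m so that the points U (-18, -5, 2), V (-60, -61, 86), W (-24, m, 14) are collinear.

Direction UV = (-42, -56, 84). From the x-coordinate of W, the parameter along the line is τ = (-24 − (-18))/(-42) = 1/7.
Then m = (-5) + 1/7·(-56) = -13.

-13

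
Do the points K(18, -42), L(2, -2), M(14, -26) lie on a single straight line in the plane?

No

KL = (-16, 40), KM = (-4, 16).
If collinear, KM would be a scalar multiple of KL. But (-16)·(16) ≠ (40)·(-4) (difference -96), so they are not parallel; the points are not collinear.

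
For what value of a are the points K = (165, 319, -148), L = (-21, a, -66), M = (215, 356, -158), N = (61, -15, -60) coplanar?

10

Coplanarity ⇔ det[KL; KM; KN] = 0.
Expanding, this is linear in a: (-3360)a + (33600) = 0.
So a = 10.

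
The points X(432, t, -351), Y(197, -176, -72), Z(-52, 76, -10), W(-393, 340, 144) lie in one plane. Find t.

Coplanarity ⇔ det[XY; XZ; XW] = 0.
Expanding, this is linear in t: (-17204)t + (-2666620) = 0.
So t = -155.

-155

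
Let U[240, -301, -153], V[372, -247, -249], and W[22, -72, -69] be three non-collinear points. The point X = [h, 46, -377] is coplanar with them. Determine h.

466

The plane through U, V, W has equation 26520x + 9840y + 42000z = -3023040.
Substituting X: (26520)h + (-15381360) = -3023040, so h = 466.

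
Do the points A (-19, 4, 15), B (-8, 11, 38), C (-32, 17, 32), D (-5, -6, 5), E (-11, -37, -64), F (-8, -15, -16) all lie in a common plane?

Yes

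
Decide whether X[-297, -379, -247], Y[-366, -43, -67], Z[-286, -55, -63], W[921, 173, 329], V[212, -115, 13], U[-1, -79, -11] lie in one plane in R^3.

No

The plane through X, Y, Z has normal n = XY × XZ = (3504, 14676, -26052) and equation n·P = -168048.
Checking the remaining points: n·W = -2804976, n·V = -1283568, n·U = -876336.
Since n·W = -2804976 ≠ -168048, W is off the plane and the points are not all coplanar.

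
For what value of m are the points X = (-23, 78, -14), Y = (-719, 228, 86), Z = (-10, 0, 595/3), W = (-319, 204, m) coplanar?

-446/3

Normal to plane XYZ: n = (39650, 149084, 52338); plane equation n·P = 9983870.
Requiring n·W = 9983870: (52338)m + (17764786) = 9983870.
So m = -446/3.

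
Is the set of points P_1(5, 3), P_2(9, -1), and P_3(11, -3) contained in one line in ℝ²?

P_1P_2 = (4, -4), P_1P_3 = (6, -6).
Twice the signed area of △P_1P_2P_3 is (4)(-6) − (-4)(6) = 0.
The triangle is degenerate (zero area), so the points are collinear.

Yes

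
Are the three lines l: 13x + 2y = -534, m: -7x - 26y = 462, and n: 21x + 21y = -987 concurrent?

Lines aᵢx + bᵢy = cᵢ with pairwise distinct directions are concurrent exactly when det[aᵢ bᵢ cᵢ] = 0.
Here the determinant is 0.
It vanishes, so the lines are concurrent at (-40, -7).

Yes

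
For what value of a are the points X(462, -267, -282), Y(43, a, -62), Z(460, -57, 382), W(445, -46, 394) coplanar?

4

Normal to plane XZW: n = (-4784, -9936, 3128); plane equation n·P = -439392.
Requiring n·Y = -439392: (-9936)a + (-399648) = -439392.
So a = 4.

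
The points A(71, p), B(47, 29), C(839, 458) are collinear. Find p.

Collinearity: (A − B) must be parallel to (C − B) = (792, 429).
Cross-multiplying the components: (p − 29)·(792) = (24)·(429).
Solving gives p = 42.

42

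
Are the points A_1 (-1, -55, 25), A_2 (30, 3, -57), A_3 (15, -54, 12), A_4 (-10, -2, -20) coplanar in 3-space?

No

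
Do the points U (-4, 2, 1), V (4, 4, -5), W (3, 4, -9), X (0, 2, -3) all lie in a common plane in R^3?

A normal to the plane through U, V, W is n = UV × UW = (-8, 38, 2).
The plane has equation n·P = 110. For X: n·X = 70.
70 ≠ 110, so X is off the plane.

No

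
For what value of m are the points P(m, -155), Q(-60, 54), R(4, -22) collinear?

116

Collinearity: (P − Q) must be parallel to (R − Q) = (64, -76).
Cross-multiplying the components: (m − (-60))·(-76) = (-209)·(64).
Solving gives m = 116.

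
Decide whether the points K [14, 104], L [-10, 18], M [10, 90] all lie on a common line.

No

KL = (-24, -86), KM = (-4, -14).
Twice the signed area of △KLM is (-24)(-14) − (-86)(-4) = -8.
The area is nonzero, so the three points are not collinear.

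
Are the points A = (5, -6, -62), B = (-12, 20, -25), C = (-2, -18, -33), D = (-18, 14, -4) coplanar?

No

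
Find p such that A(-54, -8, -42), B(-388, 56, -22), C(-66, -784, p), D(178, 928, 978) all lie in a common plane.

-862

Coplanarity ⇔ det[AB; AC; AD] = 0.
Expanding, this is linear in p: (327472)p + (282280864) = 0.
So p = -862.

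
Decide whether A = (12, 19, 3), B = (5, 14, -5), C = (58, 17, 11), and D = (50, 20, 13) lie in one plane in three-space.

Yes

With A as base: AB = (-7, -5, -8), AC = (46, -2, 8), AD = (38, 1, 10).
AC × AD = (-28, -156, 122).
AB · (AC × AD) = 0.
The scalar triple product vanishes, so the four points are coplanar.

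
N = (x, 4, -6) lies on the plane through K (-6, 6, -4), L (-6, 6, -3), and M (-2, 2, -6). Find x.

A normal to the plane is n = KL × KM = (4, 4, 0).
N lies in the plane iff n · KN = 0.
This gives (4)x + (16) = 0, so x = -4.

-4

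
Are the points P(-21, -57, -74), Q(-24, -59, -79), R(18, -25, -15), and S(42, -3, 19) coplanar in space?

With P as base: PQ = (-3, -2, -5), PR = (39, 32, 59), PS = (63, 54, 93).
PR × PS = (-210, 90, 90).
PQ · (PR × PS) = 0.
The scalar triple product vanishes, so the four points are coplanar.

Yes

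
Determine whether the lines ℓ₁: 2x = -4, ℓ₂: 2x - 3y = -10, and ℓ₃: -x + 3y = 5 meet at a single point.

No

Lines aᵢx + bᵢy = cᵢ with pairwise distinct directions are concurrent exactly when det[aᵢ bᵢ cᵢ] = 0.
Here the determinant is 18.
Nonzero, so no common point exists.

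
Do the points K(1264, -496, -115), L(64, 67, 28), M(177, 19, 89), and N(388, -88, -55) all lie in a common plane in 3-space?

Yes

With K as base: KL = (-1200, 563, 143), KM = (-1087, 515, 204), KN = (-876, 408, 60).
KM × KN = (-52332, -113484, 7644).
KL · (KM × KN) = 0.
The scalar triple product vanishes, so the four points are coplanar.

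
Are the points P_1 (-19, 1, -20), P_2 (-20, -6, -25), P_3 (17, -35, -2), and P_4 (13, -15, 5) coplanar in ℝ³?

Yes

A normal to the plane through P_1, P_2, P_3 is n = P_1P_2 × P_1P_3 = (-306, -162, 288).
The plane has equation n·P = -108. For P_4: n·P_4 = -108.
Equal, so P_4 lies in the plane and all four are coplanar.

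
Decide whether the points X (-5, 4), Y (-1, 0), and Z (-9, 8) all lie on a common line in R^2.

XY = (4, -4), XZ = (-4, 4).
Twice the signed area of △XYZ is (4)(4) − (-4)(-4) = 0.
The triangle is degenerate (zero area), so the points are collinear.

Yes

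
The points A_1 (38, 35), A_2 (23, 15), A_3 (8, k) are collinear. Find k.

Collinearity: (A_3 − A_1) must be parallel to (A_2 − A_1) = (-15, -20).
Cross-multiplying the components: (k − 35)·(-15) = (-30)·(-20).
Solving gives k = -5.

-5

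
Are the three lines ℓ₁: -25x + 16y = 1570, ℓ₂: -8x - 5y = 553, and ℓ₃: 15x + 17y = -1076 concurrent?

No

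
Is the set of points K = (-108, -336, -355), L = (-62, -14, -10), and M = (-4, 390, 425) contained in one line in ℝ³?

No

KL = (46, 322, 345), KM = (104, 726, 780).
KL × KM = (690, 0, -92).
The cross product is nonzero, so the points do not lie on one line.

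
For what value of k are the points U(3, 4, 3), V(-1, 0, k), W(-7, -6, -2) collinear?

Collinearity requires UV × UW = 0; each component is linear in k.
The x-component gives (10)k + (-10) = 0, so k = 1.
The remaining components then also vanish.

1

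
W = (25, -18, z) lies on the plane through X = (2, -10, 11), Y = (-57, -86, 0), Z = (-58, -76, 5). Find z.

-2

Coplanarity requires XY · (XZ × XW) = 0.
XY = (-59, -76, -11), XZ = (-60, -66, -6); the triple product is linear in z with coefficient -666 and constant term -1332.
Setting it to zero: z = -2.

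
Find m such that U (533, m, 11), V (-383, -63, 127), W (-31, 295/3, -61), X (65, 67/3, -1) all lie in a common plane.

Coplanarity ⇔ det[UV; UW; UX] = 0.
Expanding, this is linear in m: (39168)m + (1788672) = 0.
So m = -137/3.

-137/3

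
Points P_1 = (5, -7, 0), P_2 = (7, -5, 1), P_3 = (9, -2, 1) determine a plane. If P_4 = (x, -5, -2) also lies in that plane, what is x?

Coplanarity requires P_1P_2 · (P_1P_3 × P_1P_4) = 0.
P_1P_2 = (2, 2, 1), P_1P_3 = (4, 5, 1); the triple product is linear in x with coefficient -3 and constant term 15.
Setting it to zero: x = 5.

5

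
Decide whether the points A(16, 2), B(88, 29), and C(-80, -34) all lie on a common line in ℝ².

Yes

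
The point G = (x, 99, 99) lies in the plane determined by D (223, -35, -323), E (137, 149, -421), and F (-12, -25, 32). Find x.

-155

The plane through D, E, F has equation 66300x + 53560y + 42380z = -778440.
Substituting G: (66300)x + (9498060) = -778440, so x = -155.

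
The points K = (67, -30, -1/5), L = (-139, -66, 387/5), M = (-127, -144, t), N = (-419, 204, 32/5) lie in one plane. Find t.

Normal to plane KLN: n = (-18396, -36354, -65700); plane equation n·P = -128772.
Requiring n·M = -128772: (-65700)t + (7571268) = -128772.
So t = 586/5.

586/5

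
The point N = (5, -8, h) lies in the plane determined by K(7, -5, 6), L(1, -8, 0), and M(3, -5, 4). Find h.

2

A normal to the plane is n = KL × KM = (6, 12, -12).
N lies in the plane iff n · KN = 0.
This gives (-12)h + (24) = 0, so h = 2.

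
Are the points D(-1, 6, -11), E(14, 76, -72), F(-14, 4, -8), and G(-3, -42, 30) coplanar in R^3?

A normal to the plane through D, E, F is n = DE × DF = (88, 748, 880).
The plane has equation n·P = -5280. For G: n·G = -5280.
Equal, so G lies in the plane and all four are coplanar.

Yes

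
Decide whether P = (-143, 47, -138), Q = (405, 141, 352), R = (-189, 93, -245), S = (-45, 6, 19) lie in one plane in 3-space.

No

A normal to the plane through P, Q, R is n = PQ × PR = (-32598, 36096, 29532).
The plane has equation n·X = 2282610. For S: n·S = 2244594.
2244594 ≠ 2282610, so S is off the plane.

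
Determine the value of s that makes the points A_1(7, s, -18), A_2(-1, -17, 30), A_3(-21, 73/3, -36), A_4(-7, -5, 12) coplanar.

The points are coplanar iff A_1A_2 · (A_1A_3 × A_1A_4) = 0.
Expanding, this is linear in s: (-36)s + (-612) = 0.
So s = -17.

-17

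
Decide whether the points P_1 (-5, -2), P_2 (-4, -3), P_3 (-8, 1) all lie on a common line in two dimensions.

P_1P_2 = (1, -1), P_1P_3 = (-3, 3).
Twice the signed area of △P_1P_2P_3 is (1)(3) − (-1)(-3) = 0.
The triangle is degenerate (zero area), so the points are collinear.

Yes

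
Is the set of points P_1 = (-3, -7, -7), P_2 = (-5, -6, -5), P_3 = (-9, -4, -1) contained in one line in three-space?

P_1P_2 = (-2, 1, 2), P_1P_3 = (-6, 3, 6).
P_1P_2 × P_1P_3 = (0, 0, 0).
The cross product vanishes, so the three points are collinear.

Yes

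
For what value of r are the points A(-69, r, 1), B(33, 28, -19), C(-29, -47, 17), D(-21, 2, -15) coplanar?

-39

The points are coplanar iff AB · (AC × AD) = 0.
Expanding, this is linear in r: (1696)r + (66144) = 0.
So r = -39.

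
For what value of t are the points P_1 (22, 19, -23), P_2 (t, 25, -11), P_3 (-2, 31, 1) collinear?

10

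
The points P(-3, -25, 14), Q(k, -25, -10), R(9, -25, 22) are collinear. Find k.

-39

Collinearity requires PQ × PR = 0; each component is linear in k.
The y-component gives (-8)k + (-312) = 0, so k = -39.
The remaining components then also vanish.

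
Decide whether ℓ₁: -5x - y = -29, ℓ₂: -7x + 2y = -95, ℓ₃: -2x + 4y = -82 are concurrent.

Yes

Intersecting ℓ₁ and ℓ₂: solving the 2×2 system gives (x, y) = (9, -16).
Substitute into ℓ₃: (-2)(9) + (4)(-16) = -82.
This equals -82, so (9, -16) lies on all three lines and they are concurrent.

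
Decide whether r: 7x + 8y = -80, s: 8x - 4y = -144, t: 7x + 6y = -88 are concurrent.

Intersecting r and s: solving the 2×2 system gives (x, y) = (-16, 4).
Substitute into t: (7)(-16) + (6)(4) = -88.
This equals -88, so (-16, 4) lies on all three lines and they are concurrent.

Yes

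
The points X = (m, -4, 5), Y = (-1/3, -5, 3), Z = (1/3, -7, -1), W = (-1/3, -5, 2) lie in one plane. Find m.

-2/3

The points are coplanar iff XY · (XZ × XW) = 0.
Expanding, this is linear in m: (-2)m + (-4/3) = 0.
So m = -2/3.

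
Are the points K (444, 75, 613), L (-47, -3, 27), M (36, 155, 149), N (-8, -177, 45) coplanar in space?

The four points are coplanar iff the 3×3 determinant with rows KL, KM, KN is zero.
Rows: (-491, -78, -586), (-408, 80, -464), (-452, -252, -568).
Expanding along the first row: (-491)(-162368) − (-78)(22016) + (-586)(138976) = 0.
Zero determinant ⇒ coplanar.

Yes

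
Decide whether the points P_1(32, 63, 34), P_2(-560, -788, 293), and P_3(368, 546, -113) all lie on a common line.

P_1P_2 = (-592, -851, 259), P_1P_3 = (336, 483, -147).
Each component of P_1P_3 is -21/37 times the corresponding component of P_1P_2, so P_1P_3 = -21/37·P_1P_2 and the points are collinear.

Yes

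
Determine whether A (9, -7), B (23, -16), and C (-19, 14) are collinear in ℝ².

No

AB = (14, -9), AC = (-28, 21).
Twice the signed area of △ABC is (14)(21) − (-9)(-28) = 42.
The area is nonzero, so the three points are not collinear.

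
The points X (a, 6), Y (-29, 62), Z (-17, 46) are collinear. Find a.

13

The three points are collinear iff det[XY; XZ] = 0.
This determinant is linear in a: (16)a + (-208) = 0, so a = 13.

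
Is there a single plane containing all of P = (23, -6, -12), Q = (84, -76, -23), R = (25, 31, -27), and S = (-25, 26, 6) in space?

A normal to the plane through P, Q, R is n = PQ × PR = (1457, 893, 2397).
The plane has equation n·X = -611. For S: n·S = 1175.
1175 ≠ -611, so S is off the plane.

No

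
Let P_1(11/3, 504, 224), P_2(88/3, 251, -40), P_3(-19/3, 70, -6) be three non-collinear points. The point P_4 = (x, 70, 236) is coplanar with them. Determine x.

-65

A normal to the plane is n = P_1P_2 × P_1P_3 = (-56386, 25630/3, -41008/3).
P_4 lies in the plane iff n · P_1P_4 = 0.
This gives (-56386)x + (-3665090) = 0, so x = -65.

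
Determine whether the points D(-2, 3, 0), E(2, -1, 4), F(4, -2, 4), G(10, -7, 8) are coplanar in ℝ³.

With D as base: DE = (4, -4, 4), DF = (6, -5, 4), DG = (12, -10, 8).
DF × DG = (0, 0, 0).
DE · (DF × DG) = 0.
The scalar triple product vanishes, so the four points are coplanar.

Yes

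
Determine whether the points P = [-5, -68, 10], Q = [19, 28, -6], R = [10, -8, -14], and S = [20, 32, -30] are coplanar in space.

With P as base: PQ = (24, 96, -16), PR = (15, 60, -24), PS = (25, 100, -40).
PR × PS = (0, 0, 0).
PQ · (PR × PS) = 0.
The scalar triple product vanishes, so the four points are coplanar.

Yes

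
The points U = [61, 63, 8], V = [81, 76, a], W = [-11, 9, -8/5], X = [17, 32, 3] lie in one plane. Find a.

49/5

Normal to plane UWX: n = (-138/5, 312/5, -144); plane equation n·P = 5478/5.
Requiring n·V = 5478/5: (-144)a + (12534/5) = 5478/5.
So a = 49/5.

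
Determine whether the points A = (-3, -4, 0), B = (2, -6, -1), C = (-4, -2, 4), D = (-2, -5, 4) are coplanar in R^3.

No

With A as base: AB = (5, -2, -1), AC = (-1, 2, 4), AD = (1, -1, 4).
AC × AD = (12, 8, -1).
AB · (AC × AD) = 45.
Since 45 ≠ 0, the four points are not coplanar.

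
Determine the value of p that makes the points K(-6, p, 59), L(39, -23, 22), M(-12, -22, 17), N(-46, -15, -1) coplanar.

-40

The points are coplanar iff KL · (KM × KN) = 0.
Expanding, this is linear in p: (748)p + (29920) = 0.
So p = -40.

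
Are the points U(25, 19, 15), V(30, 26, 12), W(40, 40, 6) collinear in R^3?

Yes

UV = (5, 7, -3), UW = (15, 21, -9).
UV × UW = (0, 0, 0).
The cross product vanishes, so the three points are collinear.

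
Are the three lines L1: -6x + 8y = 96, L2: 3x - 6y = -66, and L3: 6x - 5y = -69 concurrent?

Yes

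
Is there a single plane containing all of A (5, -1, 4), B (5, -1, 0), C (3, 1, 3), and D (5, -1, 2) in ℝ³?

Yes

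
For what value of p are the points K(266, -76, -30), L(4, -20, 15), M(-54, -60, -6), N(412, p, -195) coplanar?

-344

The points are coplanar iff KL · (KM × KN) = 0.
Expanding, this is linear in p: (-8112)p + (-2790528) = 0.
So p = -344.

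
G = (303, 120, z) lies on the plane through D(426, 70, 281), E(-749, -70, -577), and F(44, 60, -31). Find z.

131

Coplanarity requires DE · (DF × DG) = 0.
DE = (-1175, -140, -858), DF = (-382, -10, -312); the triple product is linear in z with coefficient -41730 and constant term 5466630.
Setting it to zero: z = 131.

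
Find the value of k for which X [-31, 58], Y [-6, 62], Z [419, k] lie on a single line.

Collinearity: (Z − X) must be parallel to (Y − X) = (25, 4).
Cross-multiplying the components: (k − 58)·(25) = (450)·(4).
Solving gives k = 130.

130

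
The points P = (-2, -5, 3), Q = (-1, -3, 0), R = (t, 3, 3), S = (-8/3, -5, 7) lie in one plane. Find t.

0

Normal to plane PQS: n = (8, -2, 4/3); plane equation n·X = -2.
Requiring n·R = -2: (8)t + (-2) = -2.
So t = 0.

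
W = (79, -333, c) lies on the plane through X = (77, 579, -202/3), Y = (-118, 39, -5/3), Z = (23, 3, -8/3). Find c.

A normal to the plane is n = XY × XZ = (2904, 9064, 83160).
W lies in the plane iff n · XW = 0.
This gives (83160)c + (-2661120) = 0, so c = 32.

32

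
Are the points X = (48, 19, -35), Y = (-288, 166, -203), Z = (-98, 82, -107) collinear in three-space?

No

XY = (-336, 147, -168), XZ = (-146, 63, -72).
Comparing components 3 and 1: (-168)(-146) − (-336)(-72) = 336 ≠ 0, so XY and XZ are not parallel and the points are not collinear.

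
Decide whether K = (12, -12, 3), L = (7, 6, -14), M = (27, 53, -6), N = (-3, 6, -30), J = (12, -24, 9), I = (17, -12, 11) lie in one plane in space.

The plane through K, L, M has normal n = KL × KM = (943, -300, -595) and equation n·P = 13131.
Checking the remaining points: n·N = 13221, n·J = 13161, n·I = 13086.
Since n·N = 13221 ≠ 13131, N is off the plane and the points are not all coplanar.

No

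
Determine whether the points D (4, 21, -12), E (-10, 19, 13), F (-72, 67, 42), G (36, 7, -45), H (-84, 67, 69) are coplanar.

No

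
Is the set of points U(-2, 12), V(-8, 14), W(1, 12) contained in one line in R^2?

UV = (-6, 2), UW = (3, 0).
Twice the signed area of △UVW is (-6)(0) − (2)(3) = -6.
The area is nonzero, so the three points are not collinear.

No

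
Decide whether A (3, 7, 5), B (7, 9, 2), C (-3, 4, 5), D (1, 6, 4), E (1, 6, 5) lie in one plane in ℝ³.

The plane through A, B, C has normal n = AB × AC = (-9, 18, 0) and equation n·P = 99.
Checking the remaining points: n·D = 99, n·E = 99.
All equal 99, so all 5 points lie in one plane.

Yes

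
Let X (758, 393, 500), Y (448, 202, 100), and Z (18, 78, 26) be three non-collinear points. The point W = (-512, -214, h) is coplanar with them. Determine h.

-540

A normal to the plane is n = XY × XZ = (-35466, 149060, -43690).
W lies in the plane iff n · XW = 0.
This gives (-43690)h + (-23592600) = 0, so h = -540.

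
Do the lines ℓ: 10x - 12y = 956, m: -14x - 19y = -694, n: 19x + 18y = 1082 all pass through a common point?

Yes

Intersecting ℓ and m: solving the 2×2 system gives (x, y) = (74, -18).
Substitute into n: (19)(74) + (18)(-18) = 1082.
This equals 1082, so (74, -18) lies on all three lines and they are concurrent.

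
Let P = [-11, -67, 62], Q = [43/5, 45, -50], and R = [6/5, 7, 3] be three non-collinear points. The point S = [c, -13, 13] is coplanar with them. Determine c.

-9/5

Coplanarity requires PQ · (PR × PS) = 0.
PQ = (98/5, 112, -112), PR = (61/5, 74, -59); the triple product is linear in c with coefficient 1680 and constant term 3024.
Setting it to zero: c = -9/5.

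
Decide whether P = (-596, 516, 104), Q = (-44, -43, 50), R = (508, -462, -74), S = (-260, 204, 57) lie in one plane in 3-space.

With P as base: PQ = (552, -559, -54), PR = (1104, -978, -178), PS = (336, -312, -47).
PR × PS = (-9570, -7920, -15840).
PQ · (PR × PS) = 0.
The scalar triple product vanishes, so the four points are coplanar.

Yes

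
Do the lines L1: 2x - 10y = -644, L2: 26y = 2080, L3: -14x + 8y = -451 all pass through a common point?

Intersecting L1 and L2: solving the 2×2 system gives (x, y) = (78, 80).
Substitute into L3: (-14)(78) + (8)(80) = -452.
But L3 requires -451 ≠ -452, so the three lines have no common point.

No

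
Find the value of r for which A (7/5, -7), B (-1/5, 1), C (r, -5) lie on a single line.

Collinearity: (C − A) must be parallel to (B − A) = (-8/5, 8).
Cross-multiplying the components: (r − 7/5)·(8) = (2)·(-8/5).
Solving gives r = 1.

1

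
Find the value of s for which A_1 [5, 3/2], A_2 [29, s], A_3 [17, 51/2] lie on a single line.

99/2

Collinearity: (A_2 − A_1) must be parallel to (A_3 − A_1) = (12, 24).
Cross-multiplying the components: (s − 3/2)·(12) = (24)·(24).
Solving gives s = 99/2.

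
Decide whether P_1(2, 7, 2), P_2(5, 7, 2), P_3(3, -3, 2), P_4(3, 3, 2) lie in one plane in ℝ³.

Yes

The four points are coplanar iff the 3×3 determinant with rows P_1P_2, P_1P_3, P_1P_4 is zero.
Rows: (3, 0, 0), (1, -10, 0), (1, -4, 0).
Expanding along the first row: (3)(0) − (0)(0) + (0)(6) = 0.
Zero determinant ⇒ coplanar.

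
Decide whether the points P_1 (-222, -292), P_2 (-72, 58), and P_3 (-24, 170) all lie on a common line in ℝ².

Yes

P_1P_2 = (150, 350), P_1P_3 = (198, 462).
Twice the signed area of △P_1P_2P_3 is (150)(462) − (350)(198) = 0.
The triangle is degenerate (zero area), so the points are collinear.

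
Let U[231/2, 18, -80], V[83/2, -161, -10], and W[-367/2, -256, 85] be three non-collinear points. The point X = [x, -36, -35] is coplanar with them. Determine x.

33/2

A normal to the plane is n = UV × UW = (-10355, -8720, -33245).
X lies in the plane iff n · UX = 0.
This gives (-10355)x + (341715/2) = 0, so x = 33/2.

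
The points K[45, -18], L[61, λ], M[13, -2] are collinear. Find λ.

Collinearity: (L − K) must be parallel to (M − K) = (-32, 16).
Cross-multiplying the components: (λ − (-18))·(-32) = (16)·(16).
Solving gives λ = -26.

-26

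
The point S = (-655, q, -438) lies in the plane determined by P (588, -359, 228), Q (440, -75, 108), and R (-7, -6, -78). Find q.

498

A normal to the plane is n = PQ × PR = (-44544, 26112, 116736).
S lies in the plane iff n · PS = 0.
This gives (26112)q + (-13003776) = 0, so q = 498.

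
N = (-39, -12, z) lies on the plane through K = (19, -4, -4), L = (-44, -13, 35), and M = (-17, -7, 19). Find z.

32

A normal to the plane is n = KL × KM = (-90, 45, -135).
N lies in the plane iff n · KN = 0.
This gives (-135)z + (4320) = 0, so z = 32.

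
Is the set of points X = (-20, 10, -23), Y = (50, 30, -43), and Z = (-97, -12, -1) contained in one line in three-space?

Yes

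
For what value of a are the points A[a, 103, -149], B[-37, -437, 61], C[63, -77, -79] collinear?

113

Collinearity requires AB × AC = 0; each component is linear in a.
The y-component gives (-140)a + (15820) = 0, so a = 113.
The remaining components then also vanish.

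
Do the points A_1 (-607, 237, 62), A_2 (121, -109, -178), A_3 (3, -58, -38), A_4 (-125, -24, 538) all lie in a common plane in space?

A normal to the plane through A_1, A_2, A_3 is n = A_1A_2 × A_1A_3 = (-36200, -73600, -3700).
The plane has equation n·P = 4300800. For A_4: n·A_4 = 4300800.
Equal, so A_4 lies in the plane and all four are coplanar.

Yes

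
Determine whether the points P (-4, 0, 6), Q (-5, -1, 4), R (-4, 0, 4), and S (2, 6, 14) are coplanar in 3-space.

Yes

A normal to the plane through P, Q, R is n = PQ × PR = (2, -2, 0).
The plane has equation n·X = -8. For S: n·S = -8.
Equal, so S lies in the plane and all four are coplanar.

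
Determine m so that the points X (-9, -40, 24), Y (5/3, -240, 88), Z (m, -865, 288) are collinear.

Direction XY = (32/3, -200, 64). From the y-coordinate of Z, the parameter along the line is τ = (-865 − (-40))/(-200) = 33/8.
Then m = (-9) + 33/8·(32/3) = 35.

35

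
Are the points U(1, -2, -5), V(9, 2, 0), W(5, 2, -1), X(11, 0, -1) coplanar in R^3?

Yes

The four points are coplanar iff the 3×3 determinant with rows UV, UW, UX is zero.
Rows: (8, 4, 5), (4, 4, 4), (10, 2, 4).
Expanding along the first row: (8)(8) − (4)(-24) + (5)(-32) = 0.
Zero determinant ⇒ coplanar.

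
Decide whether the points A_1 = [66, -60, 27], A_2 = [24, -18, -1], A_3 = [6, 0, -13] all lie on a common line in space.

A_1A_2 = (-42, 42, -28), A_1A_3 = (-60, 60, -40).
Each component of A_1A_3 is 10/7 times the corresponding component of A_1A_2, so A_1A_3 = 10/7·A_1A_2 and the points are collinear.

Yes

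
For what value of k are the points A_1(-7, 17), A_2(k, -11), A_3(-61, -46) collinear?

-31

Collinearity: (A_2 − A_1) must be parallel to (A_3 − A_1) = (-54, -63).
Cross-multiplying the components: (k − (-7))·(-63) = (-28)·(-54).
Solving gives k = -31.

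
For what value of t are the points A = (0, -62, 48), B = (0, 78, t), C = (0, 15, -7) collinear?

Direction AC = (0, 77, -55). From the y-coordinate of B, the parameter along the line is τ = (78 − (-62))/77 = 20/11.
Then t = 48 + 20/11·(-55) = -52.

-52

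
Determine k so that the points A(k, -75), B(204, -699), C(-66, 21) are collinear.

The three points are collinear iff det[AB; AC] = 0.
This determinant is linear in k: (-720)k + (-21600) = 0, so k = -30.

-30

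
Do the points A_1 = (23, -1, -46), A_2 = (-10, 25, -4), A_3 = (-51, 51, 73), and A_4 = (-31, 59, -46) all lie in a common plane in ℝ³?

With A_1 as base: A_1A_2 = (-33, 26, 42), A_1A_3 = (-74, 52, 119), A_1A_4 = (-54, 60, 0).
A_1A_3 × A_1A_4 = (-7140, -6426, -1632).
A_1A_2 · (A_1A_3 × A_1A_4) = 0.
The scalar triple product vanishes, so the four points are coplanar.

Yes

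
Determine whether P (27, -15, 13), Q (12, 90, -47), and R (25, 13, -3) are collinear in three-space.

PQ = (-15, 105, -60), PR = (-2, 28, -16).
PQ × PR = (0, -120, -210).
The cross product is nonzero, so the points do not lie on one line.

No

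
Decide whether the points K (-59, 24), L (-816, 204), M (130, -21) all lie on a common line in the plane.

No

KL = (-757, 180), KM = (189, -45).
det[KL; KM] = (-757)(-45) − (180)(189) = 45.
The determinant is nonzero, so they are not collinear.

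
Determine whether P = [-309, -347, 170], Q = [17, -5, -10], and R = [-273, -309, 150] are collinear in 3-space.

No

PQ = (326, 342, -180), PR = (36, 38, -20).
PQ × PR = (0, 40, 76).
The cross product is nonzero, so the points do not lie on one line.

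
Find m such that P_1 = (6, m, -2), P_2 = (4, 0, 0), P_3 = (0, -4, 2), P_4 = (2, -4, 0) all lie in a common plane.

The points are coplanar iff P_1P_2 · (P_1P_3 × P_1P_4) = 0.
Expanding, this is linear in m: (4)m + (0) = 0.
So m = 0.

0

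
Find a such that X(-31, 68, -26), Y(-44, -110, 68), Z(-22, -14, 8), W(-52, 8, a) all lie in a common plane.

Normal to plane XYZ: n = (1656, 1288, 2668); plane equation n·P = -33120.
Requiring n·W = -33120: (2668)a + (-75808) = -33120.
So a = 16.

16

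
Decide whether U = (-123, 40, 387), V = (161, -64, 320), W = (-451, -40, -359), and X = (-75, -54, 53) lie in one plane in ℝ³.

A normal to the plane through U, V, W is n = UV × UW = (72224, 233840, -56832).
The plane has equation n·P = -21523936. For X: n·X = -21056256.
-21056256 ≠ -21523936, so X is off the plane.

No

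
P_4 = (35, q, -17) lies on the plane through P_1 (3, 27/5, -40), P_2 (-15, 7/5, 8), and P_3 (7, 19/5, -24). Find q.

The plane through P_1, P_2, P_3 has equation (64/5)x + 480y + (224/5)z = 4192/5.
Substituting P_4: (480)q + (-1568/5) = 4192/5, so q = 12/5.

12/5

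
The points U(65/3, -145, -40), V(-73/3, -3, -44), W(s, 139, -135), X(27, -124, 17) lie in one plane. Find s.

Normal to plane UVX: n = (8178, 7802/3, -5170/3); plane equation n·P = -392920/3.
Requiring n·W = -392920/3: (8178)s + (1782428/3) = -392920/3.
So s = -266/3.

-266/3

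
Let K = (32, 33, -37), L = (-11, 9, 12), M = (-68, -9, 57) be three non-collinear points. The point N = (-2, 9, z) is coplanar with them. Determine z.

A normal to the plane is n = KL × KM = (-198, -858, -594).
N lies in the plane iff n · KN = 0.
This gives (-594)z + (5346) = 0, so z = 9.

9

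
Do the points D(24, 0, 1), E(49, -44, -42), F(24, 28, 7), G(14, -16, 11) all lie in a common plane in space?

A normal to the plane through D, E, F is n = DE × DF = (940, -150, 700).
The plane has equation n·P = 23260. For G: n·G = 23260.
Equal, so G lies in the plane and all four are coplanar.

Yes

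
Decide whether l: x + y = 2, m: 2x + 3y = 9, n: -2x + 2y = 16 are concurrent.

Yes

Intersecting l and m: solving the 2×2 system gives (x, y) = (-3, 5).
Substitute into n: (-2)(-3) + (2)(5) = 16.
This equals 16, so (-3, 5) lies on all three lines and they are concurrent.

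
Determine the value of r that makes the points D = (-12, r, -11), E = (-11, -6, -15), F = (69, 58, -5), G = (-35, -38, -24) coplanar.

2

Coplanarity ⇔ det[DE; DF; DG] = 0.
Expanding, this is linear in r: (-480)r + (960) = 0.
So r = 2.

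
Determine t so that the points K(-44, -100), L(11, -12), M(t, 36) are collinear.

41

The three points are collinear iff det[KL; KM] = 0.
This determinant is linear in t: (-88)t + (3608) = 0, so t = 41.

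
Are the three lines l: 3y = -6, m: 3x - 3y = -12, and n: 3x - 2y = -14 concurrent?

Yes

Intersecting l and m: solving the 2×2 system gives (x, y) = (-6, -2).
Substitute into n: (3)(-6) + (-2)(-2) = -14.
This equals -14, so (-6, -2) lies on all three lines and they are concurrent.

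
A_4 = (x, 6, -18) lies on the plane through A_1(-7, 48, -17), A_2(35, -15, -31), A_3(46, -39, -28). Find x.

Coplanarity requires A_1A_2 · (A_1A_3 × A_1A_4) = 0.
A_1A_2 = (42, -63, -14), A_1A_3 = (53, -87, -11); the triple product is linear in x with coefficient -525 and constant term 8400.
Setting it to zero: x = 16.

16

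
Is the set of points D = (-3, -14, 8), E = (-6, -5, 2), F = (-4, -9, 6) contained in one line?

No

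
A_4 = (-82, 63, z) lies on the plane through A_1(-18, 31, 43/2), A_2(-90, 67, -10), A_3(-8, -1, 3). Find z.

-13/2

Coplanarity requires A_1A_2 · (A_1A_3 × A_1A_4) = 0.
A_1A_2 = (-72, 36, -63/2), A_1A_3 = (10, -32, -37/2); the triple product is linear in z with coefficient 1944 and constant term 12636.
Setting it to zero: z = -13/2.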